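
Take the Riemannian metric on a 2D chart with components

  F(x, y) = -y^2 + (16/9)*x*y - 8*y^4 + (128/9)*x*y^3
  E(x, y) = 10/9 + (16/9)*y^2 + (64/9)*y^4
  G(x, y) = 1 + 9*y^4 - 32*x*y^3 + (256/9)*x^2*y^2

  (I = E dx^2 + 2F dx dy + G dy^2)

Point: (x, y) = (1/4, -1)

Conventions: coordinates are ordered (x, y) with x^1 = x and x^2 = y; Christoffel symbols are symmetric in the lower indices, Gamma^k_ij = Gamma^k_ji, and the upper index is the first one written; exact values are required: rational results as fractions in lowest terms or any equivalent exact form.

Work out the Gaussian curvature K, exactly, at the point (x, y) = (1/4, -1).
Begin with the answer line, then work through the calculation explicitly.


Answer: K = -2304/67081

E = 10, F = -13, G = 178/9, EG - F^2 = 259/9 at the point
E_x = 0, E_y = -32, F_x = -16, F_y = 406/9, G_x = 416/9, G_y = -572/9
E_yy = 800/9, F_xy = 400/9, G_xx = 512/9
Evaluate Brioschi's two determinant matrices M1, M2 and divide by (EG - F^2)^2.
M1 = [[-E_yy/2 + F_xy - G_xx/2, E_x/2, F_x - E_y/2], [F_y - G_x/2, E, F], [G_y/2, F, G]] = [[-256/9, 0, 0], [22, 10, -13], [-286/9, -13, 178/9]]; det M1 = -66304/81
M2 = [[0, E_y/2, G_x/2], [E_y/2, E, F], [G_x/2, F, G]] = [[0, -16, 208/9], [-16, 10, -13], [208/9, -13, 178/9]]; det M2 = -64000/81
det M1 - det M2 = -256/9; K = -256/9 / (259/9)^2 = -2304/67081


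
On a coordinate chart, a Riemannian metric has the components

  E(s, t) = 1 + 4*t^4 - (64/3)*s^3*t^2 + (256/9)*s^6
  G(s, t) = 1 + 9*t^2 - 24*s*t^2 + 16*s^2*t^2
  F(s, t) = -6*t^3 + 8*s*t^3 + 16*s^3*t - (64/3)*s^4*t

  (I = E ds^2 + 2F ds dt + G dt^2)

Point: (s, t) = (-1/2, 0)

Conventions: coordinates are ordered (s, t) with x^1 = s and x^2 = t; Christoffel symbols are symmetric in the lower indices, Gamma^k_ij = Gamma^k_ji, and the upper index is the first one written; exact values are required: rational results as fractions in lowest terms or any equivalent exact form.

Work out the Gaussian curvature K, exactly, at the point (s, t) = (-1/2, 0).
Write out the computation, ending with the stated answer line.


E = 13/9, F = 0, G = 1, EG - F^2 = 13/9 at the point
E_s = -16/3, E_t = 0, F_s = 0, F_t = -10/3, G_s = 0, G_t = 0
E_tt = 16/3, F_st = 68/3, G_ss = 0
Brioschi: K = (det M1 - det M2) / (EG - F^2)^2 with the standard first/second-derivative matrices M1, M2.
M1 = [[-E_tt/2 + F_st - G_ss/2, E_s/2, F_s - E_t/2], [F_t - G_s/2, E, F], [G_t/2, F, G]] = [[20, -8/3, 0], [-10/3, 13/9, 0], [0, 0, 1]]; det M1 = 20
M2 = [[0, E_t/2, G_s/2], [E_t/2, E, F], [G_s/2, F, G]] = [[0, 0, 0], [0, 13/9, 0], [0, 0, 1]]; det M2 = 0
det M1 - det M2 = 20; K = 20 / (13/9)^2 = 1620/169

Answer: K = 1620/169


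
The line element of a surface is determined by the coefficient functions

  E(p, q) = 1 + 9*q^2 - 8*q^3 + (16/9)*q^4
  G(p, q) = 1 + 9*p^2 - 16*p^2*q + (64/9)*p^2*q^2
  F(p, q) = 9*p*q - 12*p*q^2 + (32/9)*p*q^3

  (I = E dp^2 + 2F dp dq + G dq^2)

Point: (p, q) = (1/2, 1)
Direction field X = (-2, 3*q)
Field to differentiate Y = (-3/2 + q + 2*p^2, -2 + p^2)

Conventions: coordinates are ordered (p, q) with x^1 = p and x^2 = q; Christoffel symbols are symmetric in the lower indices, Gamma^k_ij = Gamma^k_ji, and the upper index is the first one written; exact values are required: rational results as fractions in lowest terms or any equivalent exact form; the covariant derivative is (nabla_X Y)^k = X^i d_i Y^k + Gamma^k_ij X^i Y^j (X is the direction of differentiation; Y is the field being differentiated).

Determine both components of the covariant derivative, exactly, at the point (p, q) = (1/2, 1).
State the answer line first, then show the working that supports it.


Answer: (nabla_X Y)^p = 353/137, (nabla_X Y)^q = -225/137

E = 34/9, F = 5/18, G = 37/36 at the point
E_p = 0, E_q = 10/9, F_p = 5/9, F_q = -13/6, G_p = 1/9, G_q = -4/9
EG - F^2 = 137/36;  g^inv = (36/137) * [[37/36, -5/18], [-5/18, 34/9]]
first-kind symbols [ij,l] = (1/2)(d_i g_jl + d_j g_il - d_l g_ij): [pp,p] = E_p/2 = 0, [pp,q] = F_p - E_q/2 = 0, [pq,p] = E_q/2 = 5/9, [pq,q] = G_p/2 = 1/18, [qq,p] = F_q - G_p/2 = -20/9, [qq,q] = G_q/2 = -2/9
Gamma^p_ij = (G*[ij,p] - F*[ij,q])/(EG - F^2), Gamma^q_ij = (E*[ij,q] - F*[ij,p])/(EG - F^2)
Gamma_ppp = 0, Gamma_ppq = 20/137, Gamma_pqq = -80/137, Gamma_qpp = 0, Gamma_qpq = 2/137, Gamma_qqq = -8/137
X = (-2, 3), Y = (0, -7/4) at the point


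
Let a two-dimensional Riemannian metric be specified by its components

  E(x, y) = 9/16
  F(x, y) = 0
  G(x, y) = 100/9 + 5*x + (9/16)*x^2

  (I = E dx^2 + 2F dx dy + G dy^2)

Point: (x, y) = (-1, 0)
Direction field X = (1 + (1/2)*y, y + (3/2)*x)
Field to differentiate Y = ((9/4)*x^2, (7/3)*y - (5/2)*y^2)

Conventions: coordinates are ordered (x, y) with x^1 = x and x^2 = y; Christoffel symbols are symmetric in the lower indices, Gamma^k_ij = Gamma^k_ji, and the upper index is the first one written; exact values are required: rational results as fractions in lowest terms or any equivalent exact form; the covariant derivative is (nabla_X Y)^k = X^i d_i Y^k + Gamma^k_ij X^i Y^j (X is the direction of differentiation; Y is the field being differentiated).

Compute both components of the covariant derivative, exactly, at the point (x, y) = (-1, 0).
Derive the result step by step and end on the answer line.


E = 9/16, F = 0, G = 961/144 at the point
E_x = 0, E_y = 0, F_x = 0, F_y = 0, G_x = 31/8, G_y = 0
EG - F^2 = 961/256;  g^inv = (256/961) * [[961/144, 0], [0, 9/16]]
first-kind symbols [ij,l] = (1/2)(d_i g_jl + d_j g_il - d_l g_ij): [xx,x] = E_x/2 = 0, [xx,y] = F_x - E_y/2 = 0, [xy,x] = E_y/2 = 0, [xy,y] = G_x/2 = 31/16, [yy,x] = F_y - G_x/2 = -31/16, [yy,y] = G_y/2 = 0
Gamma^x_ij = (G*[ij,x] - F*[ij,y])/(EG - F^2), Gamma^y_ij = (E*[ij,y] - F*[ij,x])/(EG - F^2)
Gamma_xxx = 0, Gamma_xxy = 0, Gamma_xyy = -31/9, Gamma_yxx = 0, Gamma_yxy = 9/31, Gamma_yyy = 0
X = (1, -3/2), Y = (9/4, 0) at the point

Answer: (nabla_X Y)^x = -9/2, (nabla_X Y)^y = -1111/248


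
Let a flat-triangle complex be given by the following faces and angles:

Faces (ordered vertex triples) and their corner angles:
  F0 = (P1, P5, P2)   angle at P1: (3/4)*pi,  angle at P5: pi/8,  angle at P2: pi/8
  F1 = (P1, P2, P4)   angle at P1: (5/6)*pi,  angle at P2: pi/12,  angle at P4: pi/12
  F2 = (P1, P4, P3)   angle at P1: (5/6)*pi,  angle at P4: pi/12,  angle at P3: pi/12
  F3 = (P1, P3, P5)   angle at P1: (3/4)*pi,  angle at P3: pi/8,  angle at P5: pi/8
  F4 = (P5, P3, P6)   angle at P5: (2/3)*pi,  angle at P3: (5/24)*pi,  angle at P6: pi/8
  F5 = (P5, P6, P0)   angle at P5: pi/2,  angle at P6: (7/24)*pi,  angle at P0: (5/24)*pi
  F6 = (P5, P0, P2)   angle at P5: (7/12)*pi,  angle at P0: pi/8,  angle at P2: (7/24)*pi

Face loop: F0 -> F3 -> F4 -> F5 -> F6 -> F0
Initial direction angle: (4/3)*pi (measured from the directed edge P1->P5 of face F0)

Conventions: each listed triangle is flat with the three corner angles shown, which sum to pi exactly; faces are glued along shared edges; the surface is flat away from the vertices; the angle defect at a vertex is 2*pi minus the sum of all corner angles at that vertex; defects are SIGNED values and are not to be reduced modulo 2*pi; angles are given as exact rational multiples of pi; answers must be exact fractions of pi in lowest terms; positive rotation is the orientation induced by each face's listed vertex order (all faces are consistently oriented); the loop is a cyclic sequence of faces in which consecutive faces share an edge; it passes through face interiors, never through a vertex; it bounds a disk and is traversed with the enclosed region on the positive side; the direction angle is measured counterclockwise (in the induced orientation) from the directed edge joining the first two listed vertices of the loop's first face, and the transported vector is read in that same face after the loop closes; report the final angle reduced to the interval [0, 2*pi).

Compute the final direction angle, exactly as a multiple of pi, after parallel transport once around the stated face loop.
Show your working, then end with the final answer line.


enclosed vertex P5: corner angles sum to 2*pi, defect = 2*pi - 2*pi = 0
summing the enclosed defects onto the initial angle, mod 2*pi in the induced orientation:
final angle = (4/3)*pi + 0 = (4/3)*pi (mod 2*pi)

Answer: final direction angle = (4/3)*pi


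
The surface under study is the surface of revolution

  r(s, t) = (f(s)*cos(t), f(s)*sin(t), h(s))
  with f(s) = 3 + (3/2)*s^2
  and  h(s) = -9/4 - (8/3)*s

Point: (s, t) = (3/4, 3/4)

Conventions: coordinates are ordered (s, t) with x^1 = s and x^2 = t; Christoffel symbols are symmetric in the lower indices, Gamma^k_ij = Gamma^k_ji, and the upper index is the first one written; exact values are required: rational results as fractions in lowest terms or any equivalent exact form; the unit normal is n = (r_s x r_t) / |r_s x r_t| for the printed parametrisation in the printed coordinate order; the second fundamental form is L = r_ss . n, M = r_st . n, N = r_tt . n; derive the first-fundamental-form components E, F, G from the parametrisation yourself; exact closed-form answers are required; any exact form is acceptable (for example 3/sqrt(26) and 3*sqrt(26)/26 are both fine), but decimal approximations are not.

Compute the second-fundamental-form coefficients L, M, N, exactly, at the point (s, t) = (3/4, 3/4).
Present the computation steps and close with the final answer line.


f = 123/32, f' = 9/4, f'' = 3, h' = -8/3, h'' = 0
E = 1753/144, F = 0, G = 15129/1024; answer radicand W^2 = 1753/144
unnormalised second-form numerators: l = 8, m = 0, n = -41/4; L = l/sqrt(1753/144), and similarly M = m/sqrt(W^2), N = n/sqrt(W^2)

Answer: L = 96*sqrt(1753)/1753, M = 0, N = -123*sqrt(1753)/1753


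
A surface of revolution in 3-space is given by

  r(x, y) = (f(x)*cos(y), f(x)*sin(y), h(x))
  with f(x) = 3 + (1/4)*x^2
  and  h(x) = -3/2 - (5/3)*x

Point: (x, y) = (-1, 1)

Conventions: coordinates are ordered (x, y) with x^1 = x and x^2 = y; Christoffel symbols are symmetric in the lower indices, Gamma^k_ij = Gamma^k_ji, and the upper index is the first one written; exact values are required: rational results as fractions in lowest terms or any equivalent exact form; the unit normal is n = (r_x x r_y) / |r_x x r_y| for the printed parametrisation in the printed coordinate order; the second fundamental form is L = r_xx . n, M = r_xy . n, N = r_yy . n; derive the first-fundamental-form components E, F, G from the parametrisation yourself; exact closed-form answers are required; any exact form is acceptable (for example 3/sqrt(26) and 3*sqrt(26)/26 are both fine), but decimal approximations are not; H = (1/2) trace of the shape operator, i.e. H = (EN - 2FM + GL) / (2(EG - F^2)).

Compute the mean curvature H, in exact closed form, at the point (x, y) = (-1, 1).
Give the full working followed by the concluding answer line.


f = 13/4, f' = -1/2, f'' = 1/2, h' = -5/3, h'' = 0
E = 109/36, F = 0, G = 169/16; answer radicand W^2 = 109/36
unnormalised second-form numerators: l = 5/6, m = 0, n = -65/12; L = l/sqrt(109/36), and similarly M = m/sqrt(W^2), N = n/sqrt(W^2)
H = (E*n - 2*F*m + G*l) / (2*(EG - F^2)*sqrt(W^2)); E*n - 2*F*m + G*l = -6565/864, EG - F^2 = 18421/576, so H = (-505/4251)/sqrt(109/36)

Answer: H = -1010*sqrt(109)/154453


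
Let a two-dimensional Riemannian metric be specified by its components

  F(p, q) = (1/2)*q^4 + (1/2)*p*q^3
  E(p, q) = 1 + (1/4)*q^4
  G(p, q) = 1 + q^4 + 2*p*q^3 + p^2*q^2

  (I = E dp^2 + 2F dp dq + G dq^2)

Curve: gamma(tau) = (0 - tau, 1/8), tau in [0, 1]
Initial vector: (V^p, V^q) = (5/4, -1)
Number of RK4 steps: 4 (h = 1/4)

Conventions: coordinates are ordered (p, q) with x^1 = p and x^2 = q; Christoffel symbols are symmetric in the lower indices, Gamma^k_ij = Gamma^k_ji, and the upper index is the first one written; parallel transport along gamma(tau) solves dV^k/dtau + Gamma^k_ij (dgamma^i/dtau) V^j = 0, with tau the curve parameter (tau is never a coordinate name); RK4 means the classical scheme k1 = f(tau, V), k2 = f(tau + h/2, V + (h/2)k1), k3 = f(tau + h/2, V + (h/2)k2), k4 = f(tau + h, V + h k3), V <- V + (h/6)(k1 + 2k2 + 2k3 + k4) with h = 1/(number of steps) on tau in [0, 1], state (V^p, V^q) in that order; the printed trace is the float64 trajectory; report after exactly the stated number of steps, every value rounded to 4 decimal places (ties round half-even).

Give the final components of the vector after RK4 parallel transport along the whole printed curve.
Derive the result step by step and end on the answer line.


gamma'(tau) = (-1, 0); f(tau, V)^k = -Gamma^k_ij(gamma(tau)) gamma'^i(tau) V^j; h = 1/4; intermediate values shown to 6 dp
curve data and Christoffel symbols at the stage parameters:
  tau = 0.000000: gamma = (0.000000, 0.125000), gamma' = (-1.000000, 0.000000); Gamma_ppp = 0.000000, Gamma_ppq = 0.000976, Gamma_pqq = 0.001953, Gamma_qpp = 0.000000, Gamma_qpq = 0.001953, Gamma_qqq = 0.003905
  tau = 0.125000: gamma = (-0.125000, 0.125000), gamma' = (-1.000000, 0.000000); Gamma_ppp = 0.000000, Gamma_ppq = 0.000977, Gamma_pqq = 0.000977, Gamma_qpp = 0.000000, Gamma_qpq = 0.000000, Gamma_qqq = 0.000000
  tau = 0.250000: gamma = (-0.250000, 0.125000), gamma' = (-1.000000, 0.000000); Gamma_ppp = 0.000000, Gamma_ppq = 0.000976, Gamma_pqq = 0.000000, Gamma_qpp = 0.000000, Gamma_qpq = -0.001953, Gamma_qqq = 0.000000
  tau = 0.375000: gamma = (-0.375000, 0.125000), gamma' = (-1.000000, 0.000000); Gamma_ppp = 0.000000, Gamma_ppq = 0.000976, Gamma_pqq = -0.000976, Gamma_qpp = 0.000000, Gamma_qpq = -0.003902, Gamma_qqq = 0.003902
  tau = 0.500000: gamma = (-0.500000, 0.125000), gamma' = (-1.000000, 0.000000); Gamma_ppp = 0.000000, Gamma_ppq = 0.000974, Gamma_pqq = -0.001949, Gamma_qpp = 0.000000, Gamma_qpq = -0.005846, Gamma_qqq = 0.011692
  tau = 0.625000: gamma = (-0.625000, 0.125000), gamma' = (-1.000000, 0.000000); Gamma_ppp = 0.000000, Gamma_ppq = 0.000973, Gamma_pqq = -0.002918, Gamma_qpp = 0.000000, Gamma_qpq = -0.007782, Gamma_qqq = 0.023345
  tau = 0.750000: gamma = (-0.750000, 0.125000), gamma' = (-1.000000, 0.000000); Gamma_ppp = 0.000000, Gamma_ppq = 0.000971, Gamma_pqq = -0.003882, Gamma_qpp = 0.000000, Gamma_qpq = -0.009706, Gamma_qqq = 0.038823
  tau = 0.875000: gamma = (-0.875000, 0.125000), gamma' = (-1.000000, 0.000000); Gamma_ppp = 0.000000, Gamma_ppq = 0.000968, Gamma_pqq = -0.004840, Gamma_qpp = 0.000000, Gamma_qpq = -0.011616, Gamma_qqq = 0.058080
  tau = 1.000000: gamma = (-1.000000, 0.125000), gamma' = (-1.000000, 0.000000); Gamma_ppp = 0.000000, Gamma_ppq = 0.000965, Gamma_pqq = -0.005790, Gamma_qpp = 0.000000, Gamma_qpq = -0.013509, Gamma_qqq = 0.081057
step 0: V^p = 1.2500, V^q = -1.0000
step 1: k1 = (-0.000976, -0.001953), k2 = (-0.000977, 0.000000), k3 = (-0.000977, 0.000000), k4 = (-0.000976, 0.001953); V <- V + (h/6)(k1 + 2k2 + 2k3 + k4): V^p = 1.2498, V^q = -1.0000
step 2: k1 = (-0.000976, 0.001953), k2 = (-0.000975, 0.003901), k3 = (-0.000975, 0.003900), k4 = (-0.000973, 0.005840); V <- V + (h/6)(k1 + 2k2 + 2k3 + k4): V^p = 1.2495, V^q = -0.9990
step 3: k1 = (-0.000973, 0.005840), k2 = (-0.000971, 0.007768), k3 = (-0.000971, 0.007766), k4 = (-0.000968, 0.009677); V <- V + (h/6)(k1 + 2k2 + 2k3 + k4): V^p = 1.2493, V^q = -0.9971
step 4: k1 = (-0.000968, 0.009677), k2 = (-0.000964, 0.011568), k3 = (-0.000964, 0.011565), k4 = (-0.000959, 0.013431); V <- V + (h/6)(k1 + 2k2 + 2k3 + k4): V^p = 1.2490, V^q = -0.9942

Answer: V^p = 1.2490, V^q = -0.9942


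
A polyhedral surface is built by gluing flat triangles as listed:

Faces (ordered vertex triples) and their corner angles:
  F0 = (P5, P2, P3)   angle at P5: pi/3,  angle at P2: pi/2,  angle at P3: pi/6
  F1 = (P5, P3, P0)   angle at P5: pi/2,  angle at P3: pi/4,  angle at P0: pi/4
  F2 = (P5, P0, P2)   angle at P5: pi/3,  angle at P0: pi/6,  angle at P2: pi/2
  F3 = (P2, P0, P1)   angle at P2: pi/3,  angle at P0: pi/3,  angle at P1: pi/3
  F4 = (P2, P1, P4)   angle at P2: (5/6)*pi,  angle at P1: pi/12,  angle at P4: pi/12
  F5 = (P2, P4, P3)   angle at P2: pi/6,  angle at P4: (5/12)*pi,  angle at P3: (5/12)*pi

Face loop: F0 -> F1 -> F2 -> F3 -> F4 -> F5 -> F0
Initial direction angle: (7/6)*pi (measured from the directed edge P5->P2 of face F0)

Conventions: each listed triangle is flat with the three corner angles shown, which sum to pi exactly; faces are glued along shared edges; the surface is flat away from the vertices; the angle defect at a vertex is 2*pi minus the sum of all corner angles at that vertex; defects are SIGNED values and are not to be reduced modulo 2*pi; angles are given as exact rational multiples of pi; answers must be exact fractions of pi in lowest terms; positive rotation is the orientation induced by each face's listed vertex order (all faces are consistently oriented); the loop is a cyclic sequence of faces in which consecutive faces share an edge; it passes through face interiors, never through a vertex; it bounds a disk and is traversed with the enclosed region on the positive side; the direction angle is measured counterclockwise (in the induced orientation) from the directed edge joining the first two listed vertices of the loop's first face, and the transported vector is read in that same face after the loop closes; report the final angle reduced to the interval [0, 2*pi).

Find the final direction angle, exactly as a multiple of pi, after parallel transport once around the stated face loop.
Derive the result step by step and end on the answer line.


enclosed vertex P2: corner angles sum to (7/3)*pi, defect = 2*pi - (7/3)*pi = -pi/3
enclosed vertex P5: corner angles sum to (7/6)*pi, defect = 2*pi - (7/6)*pi = (5/6)*pi
transport around the loop rotates by the sum of enclosed defects; add to the initial angle mod 2*pi
final angle = (7/6)*pi + pi/2 = (5/3)*pi (mod 2*pi)

Answer: final direction angle = (5/3)*pi


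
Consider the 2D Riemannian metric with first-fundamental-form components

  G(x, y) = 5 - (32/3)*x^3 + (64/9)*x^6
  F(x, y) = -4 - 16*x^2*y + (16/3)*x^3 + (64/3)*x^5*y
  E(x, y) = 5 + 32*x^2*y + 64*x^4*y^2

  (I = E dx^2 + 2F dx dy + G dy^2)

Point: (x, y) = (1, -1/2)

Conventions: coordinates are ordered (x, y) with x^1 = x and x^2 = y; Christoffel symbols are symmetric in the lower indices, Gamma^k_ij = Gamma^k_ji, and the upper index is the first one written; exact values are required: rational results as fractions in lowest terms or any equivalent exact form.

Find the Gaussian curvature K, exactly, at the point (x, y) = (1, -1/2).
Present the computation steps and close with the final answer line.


E = 5, F = -4/3, G = 13/9, EG - F^2 = 49/9 at the point
E_x = 32, E_y = -32, F_x = -64/3, F_y = 16/3, G_x = 32/3, G_y = 0
E_yy = 128, F_xy = 224/3, G_xx = 448/3
K follows from Brioschi's formula, (det M1 - det M2)/(EG - F^2)^2.
M1 = [[-E_yy/2 + F_xy - G_xx/2, E_x/2, F_x - E_y/2], [F_y - G_x/2, E, F], [G_y/2, F, G]] = [[-64, 16, -16/3], [0, 5, -4/3], [0, -4/3, 13/9]]; det M1 = -3136/9
M2 = [[0, E_y/2, G_x/2], [E_y/2, E, F], [G_x/2, F, G]] = [[0, -16, 16/3], [-16, 5, -4/3], [16/3, -4/3, 13/9]]; det M2 = -2560/9
det M1 - det M2 = -64; K = -64 / (49/9)^2 = -5184/2401

Answer: K = -5184/2401


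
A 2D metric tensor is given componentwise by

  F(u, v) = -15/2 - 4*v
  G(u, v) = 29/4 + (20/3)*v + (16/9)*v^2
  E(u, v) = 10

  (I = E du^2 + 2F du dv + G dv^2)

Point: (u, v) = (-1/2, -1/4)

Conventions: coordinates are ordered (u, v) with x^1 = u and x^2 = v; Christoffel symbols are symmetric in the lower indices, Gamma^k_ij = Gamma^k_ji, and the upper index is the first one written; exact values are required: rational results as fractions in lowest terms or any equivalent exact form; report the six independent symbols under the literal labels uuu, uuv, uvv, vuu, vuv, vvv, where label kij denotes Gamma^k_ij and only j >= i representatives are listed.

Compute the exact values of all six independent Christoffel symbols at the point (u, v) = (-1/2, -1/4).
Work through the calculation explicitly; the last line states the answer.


E = 10, F = -13/2, G = 205/36 at the point
E_u = 0, E_v = 0, F_u = 0, F_v = -4, G_u = 0, G_v = 52/9
EG - F^2 = 529/36;  g^inv = (36/529) * [[205/36, 13/2], [13/2, 10]]
first-kind symbols [ij,l] = (1/2)(d_i g_jl + d_j g_il - d_l g_ij): [uu,u] = E_u/2 = 0, [uu,v] = F_u - E_v/2 = 0, [uv,u] = E_v/2 = 0, [uv,v] = G_u/2 = 0, [vv,u] = F_v - G_u/2 = -4, [vv,v] = G_v/2 = 26/9
Gamma^u_ij = (G*[ij,u] - F*[ij,v])/(EG - F^2), Gamma^v_ij = (E*[ij,v] - F*[ij,u])/(EG - F^2)

Answer: Gamma_uuu = 0, Gamma_uuv = 0, Gamma_uvv = -144/529, Gamma_vuu = 0, Gamma_vuv = 0, Gamma_vvv = 104/529


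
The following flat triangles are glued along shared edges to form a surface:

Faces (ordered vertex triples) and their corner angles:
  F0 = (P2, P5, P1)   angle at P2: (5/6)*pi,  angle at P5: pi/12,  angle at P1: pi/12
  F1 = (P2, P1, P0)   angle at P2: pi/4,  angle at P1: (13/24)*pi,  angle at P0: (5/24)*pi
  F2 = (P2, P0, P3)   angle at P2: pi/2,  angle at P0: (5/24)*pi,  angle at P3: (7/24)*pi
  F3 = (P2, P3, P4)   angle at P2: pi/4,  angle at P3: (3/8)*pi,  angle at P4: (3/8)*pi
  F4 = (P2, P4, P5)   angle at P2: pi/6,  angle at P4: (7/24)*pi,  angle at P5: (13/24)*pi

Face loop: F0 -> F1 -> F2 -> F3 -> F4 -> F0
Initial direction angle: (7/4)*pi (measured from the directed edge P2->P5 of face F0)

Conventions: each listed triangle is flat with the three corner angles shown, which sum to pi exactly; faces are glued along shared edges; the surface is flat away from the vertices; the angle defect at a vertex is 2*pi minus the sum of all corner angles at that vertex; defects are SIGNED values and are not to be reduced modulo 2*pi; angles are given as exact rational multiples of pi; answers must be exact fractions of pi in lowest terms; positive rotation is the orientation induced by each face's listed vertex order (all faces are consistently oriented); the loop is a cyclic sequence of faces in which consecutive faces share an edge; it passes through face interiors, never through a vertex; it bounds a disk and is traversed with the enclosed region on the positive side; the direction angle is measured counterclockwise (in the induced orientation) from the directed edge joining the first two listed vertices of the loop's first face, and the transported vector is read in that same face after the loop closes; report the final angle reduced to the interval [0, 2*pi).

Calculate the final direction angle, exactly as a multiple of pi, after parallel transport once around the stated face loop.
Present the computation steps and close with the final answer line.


enclosed vertex P2: corner angles sum to 2*pi, defect = 2*pi - 2*pi = 0
the final direction is the initial angle plus the enclosed defects, taken mod 2*pi in the induced orientation
final angle = (7/4)*pi + 0 = (7/4)*pi (mod 2*pi)

Answer: final direction angle = (7/4)*pi


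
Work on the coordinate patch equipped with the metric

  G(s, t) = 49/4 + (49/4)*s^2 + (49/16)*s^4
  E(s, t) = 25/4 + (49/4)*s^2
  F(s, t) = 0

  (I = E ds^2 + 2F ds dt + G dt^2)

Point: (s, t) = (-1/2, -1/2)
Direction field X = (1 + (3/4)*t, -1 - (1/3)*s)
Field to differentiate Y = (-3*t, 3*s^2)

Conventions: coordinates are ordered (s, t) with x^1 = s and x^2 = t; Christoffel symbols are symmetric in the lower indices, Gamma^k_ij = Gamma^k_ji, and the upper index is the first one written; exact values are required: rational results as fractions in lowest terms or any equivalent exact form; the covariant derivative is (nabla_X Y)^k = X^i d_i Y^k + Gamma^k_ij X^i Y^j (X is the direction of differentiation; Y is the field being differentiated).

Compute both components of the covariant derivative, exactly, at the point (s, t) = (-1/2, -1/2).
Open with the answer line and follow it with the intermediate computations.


Answer: (nabla_X Y)^s = 6775/4768, (nabla_X Y)^t = -55/36

E = 149/16, F = 0, G = 3969/256 at the point
E_s = -49/4, E_t = 0, F_s = 0, F_t = 0, G_s = -441/32, G_t = 0
EG - F^2 = 591381/4096;  g^inv = (4096/591381) * [[3969/256, 0], [0, 149/16]]
first-kind symbols [ij,l] = (1/2)(d_i g_jl + d_j g_il - d_l g_ij): [ss,s] = E_s/2 = -49/8, [ss,t] = F_s - E_t/2 = 0, [st,s] = E_t/2 = 0, [st,t] = G_s/2 = -441/64, [tt,s] = F_t - G_s/2 = 441/64, [tt,t] = G_t/2 = 0
Gamma^s_ij = (G*[ij,s] - F*[ij,t])/(EG - F^2), Gamma^t_ij = (E*[ij,t] - F*[ij,s])/(EG - F^2)
Gamma_sss = -98/149, Gamma_sst = 0, Gamma_stt = 441/596, Gamma_tss = 0, Gamma_tst = -4/9, Gamma_ttt = 0
X = (5/8, -5/6), Y = (3/2, 3/4) at the point


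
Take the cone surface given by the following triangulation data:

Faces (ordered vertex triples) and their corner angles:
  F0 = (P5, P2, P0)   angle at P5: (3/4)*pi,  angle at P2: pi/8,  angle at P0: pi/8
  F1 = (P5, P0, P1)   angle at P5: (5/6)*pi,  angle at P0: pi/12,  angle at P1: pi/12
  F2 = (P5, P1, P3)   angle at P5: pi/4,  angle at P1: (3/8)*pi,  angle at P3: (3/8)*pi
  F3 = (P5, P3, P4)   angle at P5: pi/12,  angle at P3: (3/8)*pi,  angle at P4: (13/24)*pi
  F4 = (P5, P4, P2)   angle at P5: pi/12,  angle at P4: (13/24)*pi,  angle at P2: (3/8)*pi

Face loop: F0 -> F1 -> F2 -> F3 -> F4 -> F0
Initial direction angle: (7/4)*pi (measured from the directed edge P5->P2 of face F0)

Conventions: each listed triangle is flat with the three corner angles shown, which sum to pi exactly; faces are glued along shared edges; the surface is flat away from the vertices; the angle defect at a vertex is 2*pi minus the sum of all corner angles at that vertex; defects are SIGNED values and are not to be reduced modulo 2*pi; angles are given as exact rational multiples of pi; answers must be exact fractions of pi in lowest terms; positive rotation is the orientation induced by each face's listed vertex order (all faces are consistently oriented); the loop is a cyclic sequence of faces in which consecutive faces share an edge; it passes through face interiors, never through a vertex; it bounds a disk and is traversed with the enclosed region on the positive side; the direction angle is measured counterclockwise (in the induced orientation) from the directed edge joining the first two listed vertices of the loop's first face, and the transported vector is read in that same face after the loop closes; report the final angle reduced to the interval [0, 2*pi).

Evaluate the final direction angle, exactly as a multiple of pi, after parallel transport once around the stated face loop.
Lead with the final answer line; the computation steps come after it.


Answer: final direction angle = (7/4)*pi

enclosed vertex P5: corner angles sum to 2*pi, defect = 2*pi - 2*pi = 0
transport around the loop rotates by the sum of enclosed defects; add to the initial angle mod 2*pi
final angle = (7/4)*pi + 0 = (7/4)*pi (mod 2*pi)


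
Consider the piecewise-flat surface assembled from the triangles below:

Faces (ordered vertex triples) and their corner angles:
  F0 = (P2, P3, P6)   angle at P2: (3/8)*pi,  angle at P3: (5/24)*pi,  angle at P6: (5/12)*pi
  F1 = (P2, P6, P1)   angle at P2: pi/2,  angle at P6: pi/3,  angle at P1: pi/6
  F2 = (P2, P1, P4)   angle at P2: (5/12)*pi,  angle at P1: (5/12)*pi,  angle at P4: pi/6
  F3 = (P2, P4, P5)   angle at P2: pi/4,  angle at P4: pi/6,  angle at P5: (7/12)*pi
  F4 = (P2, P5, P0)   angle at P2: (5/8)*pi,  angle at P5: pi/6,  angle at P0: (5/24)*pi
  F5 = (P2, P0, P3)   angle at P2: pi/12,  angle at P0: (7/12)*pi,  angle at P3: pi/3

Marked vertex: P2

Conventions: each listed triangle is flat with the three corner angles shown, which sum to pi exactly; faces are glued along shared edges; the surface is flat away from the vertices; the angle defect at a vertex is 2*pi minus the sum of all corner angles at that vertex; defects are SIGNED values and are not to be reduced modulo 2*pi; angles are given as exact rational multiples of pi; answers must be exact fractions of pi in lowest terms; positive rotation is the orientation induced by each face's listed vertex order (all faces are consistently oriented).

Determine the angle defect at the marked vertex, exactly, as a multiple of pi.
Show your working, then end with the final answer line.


Sum of corner angles at P2: (9/4)*pi
defect = 2*pi - (9/4)*pi

Answer: defect(P2) = -pi/4


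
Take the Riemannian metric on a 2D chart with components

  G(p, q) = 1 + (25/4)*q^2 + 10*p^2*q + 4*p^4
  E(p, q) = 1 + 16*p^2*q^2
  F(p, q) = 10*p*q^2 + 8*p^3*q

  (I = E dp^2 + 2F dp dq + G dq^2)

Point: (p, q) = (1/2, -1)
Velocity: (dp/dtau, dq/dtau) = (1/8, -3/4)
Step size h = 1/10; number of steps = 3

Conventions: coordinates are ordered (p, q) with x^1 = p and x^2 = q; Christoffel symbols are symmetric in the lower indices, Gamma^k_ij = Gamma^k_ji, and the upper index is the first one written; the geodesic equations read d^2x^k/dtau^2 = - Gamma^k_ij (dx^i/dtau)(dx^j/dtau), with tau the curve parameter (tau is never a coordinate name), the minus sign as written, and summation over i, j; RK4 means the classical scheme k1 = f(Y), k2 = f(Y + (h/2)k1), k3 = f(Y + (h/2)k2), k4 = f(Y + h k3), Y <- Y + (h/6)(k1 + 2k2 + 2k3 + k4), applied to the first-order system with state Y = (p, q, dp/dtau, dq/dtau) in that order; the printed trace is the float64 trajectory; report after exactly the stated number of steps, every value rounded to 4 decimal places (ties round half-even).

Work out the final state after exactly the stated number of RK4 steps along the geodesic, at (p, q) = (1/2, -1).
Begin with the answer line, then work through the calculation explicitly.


Answer: p = 0.5453, q = -1.2174, dp/dtau = 0.1716, dq/dtau = -0.7049

f(Y) = (dp/dtau, dq/dtau, -Gamma^p_ij Y'^i Y'^j, -Gamma^q_ij Y'^i Y'^j) with the Gammas evaluated at the stage position; h = 0.100000; intermediate values shown to 6 dp
step 0: p = 0.5000, q = -1.0000, dp/dtau = 0.1250, dq/dtau = -0.7500
step 1:
  k1: at (p, q) = (0.500000, -1.000000), (dp/dtau, dq/dtau) = (0.125000, -0.750000); Gamma_ppp = 0.888889, Gamma_ppq = -0.444444, Gamma_pqq = -0.555556, Gamma_qpp = 0.888889, Gamma_qpq = -0.444444, Gamma_qqq = -0.555556; k1 = (0.125000, -0.750000, 0.215278, 0.215278)
  k2: at (p, q) = (0.506250, -1.037500), (dp/dtau, dq/dtau) = (0.135764, -0.739236); Gamma_ppp = 0.894684, Gamma_ppq = -0.436563, Gamma_pqq = -0.538966, Gamma_qpp = 0.886267, Gamma_qpq = -0.432456, Gamma_qqq = -0.533896; k2 = (0.135764, -0.739236, 0.190410, 0.188619)
  k3: at (p, q) = (0.506788, -1.036962), (dp/dtau, dq/dtau) = (0.134521, -0.740569); Gamma_ppp = 0.895196, Gamma_ppq = -0.437504, Gamma_pqq = -0.539555, Gamma_qpp = 0.885255, Gamma_qpq = -0.432645, Gamma_qqq = -0.533563; k3 = (0.134521, -0.740569, 0.192546, 0.190407)
  k4: at (p, q) = (0.513452, -1.074057), (dp/dtau, dq/dtau) = (0.144255, -0.730959); Gamma_ppp = 0.900653, Gamma_ppq = -0.430556, Gamma_pqq = -0.524095, Gamma_qpp = 0.881042, Gamma_qpq = -0.421182, Gamma_qqq = -0.512684; k4 = (0.144255, -0.730959, 0.170483, 0.166771)
  Y <- Y + (h/6)(k1 + 2k2 + 2k3 + k4): p = 0.5135, q = -1.0740, dp/dtau = 0.1442, dq/dtau = -0.7310
step 2:
  k1: at (p, q) = (0.513497, -1.074009), (dp/dtau, dq/dtau) = (0.144195, -0.730998); Gamma_ppp = 0.900694, Gamma_ppq = -0.430633, Gamma_pqq = -0.524142, Gamma_qpp = 0.880958, Gamma_qpq = -0.421197, Gamma_qqq = -0.512657; k1 = (0.144195, -0.730998, 0.170570, 0.166833)
  k2: at (p, q) = (0.520707, -1.110559), (dp/dtau, dq/dtau) = (0.152723, -0.722657); Gamma_ppp = 0.905974, Gamma_ppq = -0.424783, Gamma_pqq = -0.509864, Gamma_qpp = 0.875042, Gamma_qpq = -0.410280, Gamma_qqq = -0.492456; k2 = (0.152723, -0.722657, 0.151373, 0.146204)
  k3: at (p, q) = (0.521133, -1.110142), (dp/dtau, dq/dtau) = (0.151763, -0.723688); Gamma_ppp = 0.906346, Gamma_ppq = -0.425465, Gamma_pqq = -0.510264, Gamma_qpp = 0.874256, Gamma_qpq = -0.410401, Gamma_qqq = -0.492198; k3 = (0.151763, -0.723688, 0.152906, 0.147492)
  k4: at (p, q) = (0.528673, -1.146378), (dp/dtau, dq/dtau) = (0.159485, -0.716249); Gamma_ppp = 0.911255, Gamma_ppq = -0.420242, Gamma_pqq = -0.496812, Gamma_qpp = 0.867169, Gamma_qpq = -0.399911, Gamma_qqq = -0.472776; k4 = (0.159485, -0.716249, 0.135683, 0.129119)
  Y <- Y + (h/6)(k1 + 2k2 + 2k3 + k4): p = 0.5287, q = -1.1463, dp/dtau = 0.1594, dq/dtau = -0.7163
step 3:
  k1: at (p, q) = (0.528708, -1.146342), (dp/dtau, dq/dtau) = (0.159441, -0.716276); Gamma_ppp = 0.911284, Gamma_ppq = -0.420296, Gamma_pqq = -0.496844, Gamma_qpp = 0.867105, Gamma_qpq = -0.399920, Gamma_qqq = -0.472757; k1 = (0.159441, -0.716276, 0.135741, 0.129160)
  k2: at (p, q) = (0.536680, -1.182156), (dp/dtau, dq/dtau) = (0.166228, -0.709818); Gamma_ppp = 0.915936, Gamma_ppq = -0.415820, Gamma_pqq = -0.484251, Gamma_qpp = 0.858759, Gamma_qpq = -0.389863, Gamma_qqq = -0.454022; k2 = (0.166228, -0.709818, 0.120550, 0.113024)
  k3: at (p, q) = (0.537019, -1.181833), (dp/dtau, dq/dtau) = (0.165469, -0.710625); Gamma_ppp = 0.916202, Gamma_ppq = -0.416318, Gamma_pqq = -0.484524, Gamma_qpp = 0.858145, Gamma_qpq = -0.389937, Gamma_qqq = -0.453821; k3 = (0.165469, -0.710625, 0.121686, 0.113976)
  k4: at (p, q) = (0.545255, -1.217404), (dp/dtau, dq/dtau) = (0.171610, -0.704878); Gamma_ppp = 0.920453, Gamma_ppq = -0.412255, Gamma_pqq = -0.472549, Gamma_qpp = 0.848944, Gamma_qpq = -0.380228, Gamma_qqq = -0.435837; k4 = (0.171610, -0.704878, 0.107944, 0.099558)
  Y <- Y + (h/6)(k1 + 2k2 + 2k3 + k4): p = 0.5453, q = -1.2174, dp/dtau = 0.1716, dq/dtau = -0.7049


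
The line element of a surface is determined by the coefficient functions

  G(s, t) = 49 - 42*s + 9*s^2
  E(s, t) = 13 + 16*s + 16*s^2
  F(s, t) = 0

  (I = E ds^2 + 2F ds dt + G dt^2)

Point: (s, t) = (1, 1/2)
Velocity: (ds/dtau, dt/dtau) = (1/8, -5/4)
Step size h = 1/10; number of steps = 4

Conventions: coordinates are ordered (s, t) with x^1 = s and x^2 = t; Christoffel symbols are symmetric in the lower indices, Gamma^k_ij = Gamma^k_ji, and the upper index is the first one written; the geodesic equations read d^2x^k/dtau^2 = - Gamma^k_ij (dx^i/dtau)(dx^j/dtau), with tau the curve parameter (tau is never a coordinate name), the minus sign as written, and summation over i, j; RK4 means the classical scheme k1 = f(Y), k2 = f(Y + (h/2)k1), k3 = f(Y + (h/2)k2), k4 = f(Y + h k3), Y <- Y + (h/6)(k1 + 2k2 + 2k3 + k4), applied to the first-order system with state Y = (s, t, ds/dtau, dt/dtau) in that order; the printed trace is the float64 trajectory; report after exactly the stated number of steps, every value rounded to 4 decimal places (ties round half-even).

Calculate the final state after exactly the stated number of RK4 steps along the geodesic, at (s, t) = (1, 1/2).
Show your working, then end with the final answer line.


f(Y) = (ds/dtau, dt/dtau, -Gamma^s_ij Y'^i Y'^j, -Gamma^t_ij Y'^i Y'^j) with the Gammas evaluated at the stage position; h = 0.100000; intermediate values shown to 6 dp
step 0: s = 1.0000, t = 0.5000, ds/dtau = 0.1250, dt/dtau = -1.2500
step 1:
  k1: at (s, t) = (1.000000, 0.500000), (ds/dtau, dt/dtau) = (0.125000, -1.250000); Gamma_sss = 0.533333, Gamma_sst = 0.000000, Gamma_stt = 0.266667, Gamma_tss = 0.000000, Gamma_tst = -0.750000, Gamma_ttt = 0.000000; k1 = (0.125000, -1.250000, -0.425000, -0.234375)
  k2: at (s, t) = (1.006250, 0.437500), (ds/dtau, dt/dtau) = (0.103750, -1.261719); Gamma_sss = 0.532001, Gamma_sst = 0.000000, Gamma_stt = 0.263655, Gamma_tss = 0.000000, Gamma_tst = -0.753532, Gamma_ttt = 0.000000; k2 = (0.103750, -1.261719, -0.425448, -0.197280)
  k3: at (s, t) = (1.005187, 0.436914), (ds/dtau, dt/dtau) = (0.103728, -1.259864); Gamma_sss = 0.532228, Gamma_sst = 0.000000, Gamma_stt = 0.264165, Gamma_tss = 0.000000, Gamma_tst = -0.752929, Gamma_ttt = 0.000000; k3 = (0.103728, -1.259864, -0.425024, -0.196790)
  k4: at (s, t) = (1.010373, 0.374014), (ds/dtau, dt/dtau) = (0.082498, -1.269679); Gamma_sss = 0.531125, Gamma_sst = 0.000000, Gamma_stt = 0.261687, Gamma_tss = 0.000000, Gamma_tst = -0.755880, Gamma_ttt = 0.000000; k4 = (0.082498, -1.269679, -0.425476, -0.158350)
  Y <- Y + (h/6)(k1 + 2k2 + 2k3 + k4): s = 1.0104, t = 0.3740, ds/dtau = 0.0825, dt/dtau = -1.2697
step 2:
  k1: at (s, t) = (1.010374, 0.373953), (ds/dtau, dt/dtau) = (0.082476, -1.269681); Gamma_sss = 0.531124, Gamma_sst = 0.000000, Gamma_stt = 0.261686, Gamma_tss = 0.000000, Gamma_tst = -0.755881, Gamma_ttt = 0.000000; k1 = (0.082476, -1.269681, -0.425474, -0.158310)
  k2: at (s, t) = (1.014498, 0.310469), (ds/dtau, dt/dtau) = (0.061203, -1.277597); Gamma_sss = 0.530248, Gamma_sst = 0.000000, Gamma_stt = 0.259731, Gamma_tss = 0.000000, Gamma_tst = -0.758245, Gamma_ttt = 0.000000; k2 = (0.061203, -1.277597, -0.425933, -0.118578)
  k3: at (s, t) = (1.013434, 0.310073), (ds/dtau, dt/dtau) = (0.061180, -1.275610); Gamma_sss = 0.530474, Gamma_sst = 0.000000, Gamma_stt = 0.260234, Gamma_tss = 0.000000, Gamma_tst = -0.757634, Gamma_ttt = 0.000000; k3 = (0.061180, -1.275610, -0.425433, -0.118254)
  k4: at (s, t) = (1.016492, 0.246392), (ds/dtau, dt/dtau) = (0.039933, -1.281506); Gamma_sss = 0.529825, Gamma_sst = 0.000000, Gamma_stt = 0.258791, Gamma_tss = 0.000000, Gamma_tst = -0.759393, Gamma_ttt = 0.000000; k4 = (0.039933, -1.281506, -0.425846, -0.077723)
  Y <- Y + (h/6)(k1 + 2k2 + 2k3 + k4): s = 1.0165, t = 0.2463, ds/dtau = 0.0399, dt/dtau = -1.2815
step 3:
  k1: at (s, t) = (1.016494, 0.246326), (ds/dtau, dt/dtau) = (0.039909, -1.281509); Gamma_sss = 0.529825, Gamma_sst = 0.000000, Gamma_stt = 0.258790, Gamma_tss = 0.000000, Gamma_tst = -0.759394, Gamma_ttt = 0.000000; k1 = (0.039909, -1.281509, -0.425846, -0.077676)
  k2: at (s, t) = (1.018489, 0.182250), (ds/dtau, dt/dtau) = (0.018616, -1.285393); Gamma_sss = 0.529402, Gamma_sst = 0.000000, Gamma_stt = 0.257852, Gamma_tss = 0.000000, Gamma_tst = -0.760546, Gamma_ttt = 0.000000; k2 = (0.018616, -1.285393, -0.426216, -0.036399)
  k3: at (s, t) = (1.017425, 0.182056), (ds/dtau, dt/dtau) = (0.018598, -1.283329); Gamma_sss = 0.529628, Gamma_sst = 0.000000, Gamma_stt = 0.258352, Gamma_tss = 0.000000, Gamma_tst = -0.759931, Gamma_ttt = 0.000000; k3 = (0.018598, -1.283329, -0.425672, -0.036275)
  k4: at (s, t) = (1.018354, 0.117993), (ds/dtau, dt/dtau) = (-0.002658, -1.285137); Gamma_sss = 0.529431, Gamma_sst = 0.000000, Gamma_stt = 0.257916, Gamma_tss = 0.000000, Gamma_tst = -0.760468, Gamma_ttt = 0.000000; k4 = (-0.002658, -1.285137, -0.425971, 0.005196)
  Y <- Y + (h/6)(k1 + 2k2 + 2k3 + k4): s = 1.0184, t = 0.1179, ds/dtau = -0.0027, dt/dtau = -1.2851
step 4:
  k1: at (s, t) = (1.018355, 0.117924), (ds/dtau, dt/dtau) = (-0.002684, -1.285140); Gamma_sss = 0.529431, Gamma_sst = 0.000000, Gamma_stt = 0.257915, Gamma_tss = 0.000000, Gamma_tst = -0.760469, Gamma_ttt = 0.000000; k1 = (-0.002684, -1.285140, -0.425972, 0.005247)
  k2: at (s, t) = (1.018221, 0.053667), (ds/dtau, dt/dtau) = (-0.023983, -1.284877); Gamma_sss = 0.529459, Gamma_sst = 0.000000, Gamma_stt = 0.257978, Gamma_tss = 0.000000, Gamma_tst = -0.760391, Gamma_ttt = 0.000000; k2 = (-0.023983, -1.284877, -0.426203, 0.046863)
  k3: at (s, t) = (1.017156, 0.053681), (ds/dtau, dt/dtau) = (-0.023995, -1.282797); Gamma_sss = 0.529685, Gamma_sst = 0.000000, Gamma_stt = 0.258478, Gamma_tss = 0.000000, Gamma_tst = -0.759776, Gamma_ttt = 0.000000; k3 = (-0.023995, -1.282797, -0.425648, 0.046772)
  k4: at (s, t) = (1.015956, -0.010355), (ds/dtau, dt/dtau) = (-0.045249, -1.280463); Gamma_sss = 0.529939, Gamma_sst = 0.000000, Gamma_stt = 0.259043, Gamma_tss = 0.000000, Gamma_tst = -0.759084, Gamma_ttt = 0.000000; k4 = (-0.045249, -1.280463, -0.425808, 0.087963)
  Y <- Y + (h/6)(k1 + 2k2 + 2k3 + k4): s = 1.0160, t = -0.0104, ds/dtau = -0.0453, dt/dtau = -1.2805

Answer: s = 1.0160, t = -0.0104, ds/dtau = -0.0453, dt/dtau = -1.2805


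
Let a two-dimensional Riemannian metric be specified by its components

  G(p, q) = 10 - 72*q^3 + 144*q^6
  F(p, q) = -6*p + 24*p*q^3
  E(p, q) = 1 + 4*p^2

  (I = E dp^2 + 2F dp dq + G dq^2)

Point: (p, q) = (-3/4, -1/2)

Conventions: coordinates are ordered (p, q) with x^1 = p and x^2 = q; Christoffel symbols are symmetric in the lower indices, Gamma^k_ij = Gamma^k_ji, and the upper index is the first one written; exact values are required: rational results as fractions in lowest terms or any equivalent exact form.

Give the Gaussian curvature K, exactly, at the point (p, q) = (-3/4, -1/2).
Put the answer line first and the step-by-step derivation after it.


Answer: K = 72/2209

E = 13/4, F = 27/4, G = 85/4, EG - F^2 = 47/2 at the point
E_p = -6, E_q = 0, F_p = -9, F_q = -27/2, G_p = 0, G_q = -81
E_qq = 0, F_pq = 18, G_pp = 0
By Brioschi, K is (det M1 - det M2) divided by (EG - F^2) squared.
M1 = [[-E_qq/2 + F_pq - G_pp/2, E_p/2, F_p - E_q/2], [F_q - G_p/2, E, F], [G_q/2, F, G]] = [[18, -3, -9], [-27/2, 13/4, 27/4], [-81/2, 27/4, 85/4]]; det M1 = 18
M2 = [[0, E_q/2, G_p/2], [E_q/2, E, F], [G_p/2, F, G]] = [[0, 0, 0], [0, 13/4, 27/4], [0, 27/4, 85/4]]; det M2 = 0
det M1 - det M2 = 18; K = 18 / (47/2)^2 = 72/2209
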